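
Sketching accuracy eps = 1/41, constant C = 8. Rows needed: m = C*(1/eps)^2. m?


1/eps = 41.
(1/eps)^2 = 1681.
m = 8*1681 = 13448.

13448


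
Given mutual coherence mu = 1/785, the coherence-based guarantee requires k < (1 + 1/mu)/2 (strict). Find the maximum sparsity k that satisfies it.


1/mu = 785.
1 + 1/mu = 786.
(1 + 1/mu)/2 = 393 is an integer and the inequality is strict, so k_max = 393 - 1 = 392.

392


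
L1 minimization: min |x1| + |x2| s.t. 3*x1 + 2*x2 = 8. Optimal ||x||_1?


Axis intercepts:
  x1 = 8/3, x2 = 0: L1 = 8/3
  x1 = 0, x2 = 4: L1 = 4
x* = (8/3, 0)
||x*||_1 = 8/3.

8/3


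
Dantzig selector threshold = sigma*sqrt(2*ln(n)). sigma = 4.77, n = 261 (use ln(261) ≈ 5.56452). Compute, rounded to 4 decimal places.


ln(261) ≈ 5.56452.
2*ln(n) ≈ 11.12904.
sqrt(2*ln(n)) ≈ sqrt(11.12904) ≈ 3.336022.
threshold ≈ 4.77*3.336022 = 15.91282494 ≈ 15.9128.

15.9128


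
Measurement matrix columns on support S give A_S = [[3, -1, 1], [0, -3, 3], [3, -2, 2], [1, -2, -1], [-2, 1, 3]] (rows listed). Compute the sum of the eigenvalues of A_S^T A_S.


Sum of eigenvalues of A_S^T A_S = trace(A_S^T A_S) = sum of squared column norms of A_S.
A_S^T A_S diagonal: [23, 19, 24].
trace = 23 + 19 + 24 = 66.

66


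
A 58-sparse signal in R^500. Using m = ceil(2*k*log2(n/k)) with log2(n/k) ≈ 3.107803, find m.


log2(n/k) = log2(500/58) ≈ 3.107803.
2*k*log2(n/k) ≈ 2*58*3.107803 = 360.505148.
m = ceil(360.505148) = 361.

361


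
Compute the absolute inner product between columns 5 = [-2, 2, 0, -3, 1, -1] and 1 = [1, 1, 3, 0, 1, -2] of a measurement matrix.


Inner product: -2*1 + 2*1 + 0*3 + -3*0 + 1*1 + -1*-2
Products: [-2, 2, 0, 0, 1, 2]
Sum = 3.
|dot| = 3.

3


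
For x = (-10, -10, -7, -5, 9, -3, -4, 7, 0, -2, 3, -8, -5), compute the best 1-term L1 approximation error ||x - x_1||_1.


Sorted |x_i| descending: [10, 10, 9, 8, 7, 7, 5, 5, 4, 3, 3, 2, 0]
Keep top 1: [10]
Tail entries: [10, 9, 8, 7, 7, 5, 5, 4, 3, 3, 2, 0]
L1 error = sum of tail = 63.

63


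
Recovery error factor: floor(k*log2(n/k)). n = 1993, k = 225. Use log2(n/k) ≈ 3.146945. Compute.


log2(n/k) = log2(1993/225) ≈ 3.146945.
k*log2(n/k) ≈ 225*3.146945 = 708.062625.
floor(708.062625) = 708.

708


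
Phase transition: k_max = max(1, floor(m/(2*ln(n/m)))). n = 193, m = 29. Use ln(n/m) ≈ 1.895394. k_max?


n/m = 193/29.
ln(n/m) ≈ 1.895394.
2*ln(n/m) ≈ 3.790788.
m/(2*ln(n/m)) ≈ 29/3.790788 ≈ 7.6501.
floor = 7.
k_max = max(1, 7) = 7.

7


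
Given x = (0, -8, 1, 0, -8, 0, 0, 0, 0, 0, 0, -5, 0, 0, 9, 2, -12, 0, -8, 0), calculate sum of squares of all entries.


Non-zero entries: [(1, -8), (2, 1), (4, -8), (11, -5), (14, 9), (15, 2), (16, -12), (18, -8)]
Squares: [64, 1, 64, 25, 81, 4, 144, 64]
||x||_2^2 = sum = 447.

447


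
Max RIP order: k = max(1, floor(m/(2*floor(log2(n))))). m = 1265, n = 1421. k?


floor(log2(1421)) = 10.
2*10 = 20.
m/(2*floor(log2(n))) = 1265/20 ≈ 63.25.
floor = 63.
k = max(1, 63) = 63.

63


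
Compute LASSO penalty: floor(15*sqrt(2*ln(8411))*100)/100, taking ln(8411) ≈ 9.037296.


ln(8411) ≈ 9.037296.
2*ln(n) ≈ 18.074592.
sqrt(2*ln(n)) ≈ sqrt(18.074592) ≈ 4.251422.
lambda ≈ 15*4.251422 = 63.77133.
floor(lambda*100)/100 = 63.77.

63.77


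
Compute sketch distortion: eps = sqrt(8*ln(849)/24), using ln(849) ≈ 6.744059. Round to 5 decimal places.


ln(849) ≈ 6.744059.
8*ln(N)/m ≈ 8*6.744059/24 ≈ 2.24801967.
eps = sqrt(2.24801967) ≈ 1.4993397 ≈ 1.49934.

1.49934


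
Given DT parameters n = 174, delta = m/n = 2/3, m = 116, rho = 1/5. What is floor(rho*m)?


m = 2/3*174 = 116.
rho = 1/5.
rho*m = 1/5*116 = 23.2.
k = floor(23.2) = 23.

23


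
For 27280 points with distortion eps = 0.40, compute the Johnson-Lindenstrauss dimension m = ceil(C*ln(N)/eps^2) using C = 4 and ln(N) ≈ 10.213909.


ln(27280) ≈ 10.213909.
eps^2 = 0.40^2 = 0.16.
C*ln(N)/eps^2 ≈ 4*10.213909/0.16 ≈ 255.3477.
m = ceil(255.3477) = 256.

256


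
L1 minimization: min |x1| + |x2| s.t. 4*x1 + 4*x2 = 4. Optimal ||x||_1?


Axis intercepts:
  x1 = 1, x2 = 0: L1 = 1
  x1 = 0, x2 = 1: L1 = 1
x* = (1, 0)
||x*||_1 = 1.

1


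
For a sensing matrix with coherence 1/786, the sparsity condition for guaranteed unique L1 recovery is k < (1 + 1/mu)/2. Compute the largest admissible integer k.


1/mu = 786.
1 + 1/mu = 787.
(1 + 1/mu)/2 = 393.5 is not an integer, so k_max = floor(393.5) = 393.

393


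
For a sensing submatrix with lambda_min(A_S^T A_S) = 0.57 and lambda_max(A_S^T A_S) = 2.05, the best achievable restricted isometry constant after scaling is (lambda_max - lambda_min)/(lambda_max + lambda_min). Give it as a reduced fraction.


lambda_max - lambda_min = 2.05 - 0.57 = 1.48.
lambda_max + lambda_min = 2.05 + 0.57 = 2.62.
delta = 1.48/2.62 = 148/262 = 74/131.

74/131


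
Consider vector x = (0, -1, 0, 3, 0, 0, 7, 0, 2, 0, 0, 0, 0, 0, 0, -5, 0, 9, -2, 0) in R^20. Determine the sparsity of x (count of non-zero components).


Non-zero positions: [1, 3, 6, 8, 15, 17, 18].
Sparsity = 7.

7


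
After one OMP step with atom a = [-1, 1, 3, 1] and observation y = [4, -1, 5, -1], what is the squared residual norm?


a^T a = 12.
a^T y = 9.
coeff = 9/12 = 3/4.
||r||^2 = 145/4.

145/4


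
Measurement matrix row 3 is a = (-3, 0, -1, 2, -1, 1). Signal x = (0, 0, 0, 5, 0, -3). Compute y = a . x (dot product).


Non-zero terms: ['2*5', '1*-3']
Products: [10, -3]
y = sum = 7.

7


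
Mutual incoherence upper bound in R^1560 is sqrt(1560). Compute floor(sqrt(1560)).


39^2 = 1521 <= 1560 < 1600 = 40^2, so 39 <= sqrt(1560) < 40.
floor(sqrt(1560)) = 39.

39


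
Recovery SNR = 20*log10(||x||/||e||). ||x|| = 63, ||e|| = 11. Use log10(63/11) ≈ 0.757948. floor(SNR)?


||x||/||e|| = 63/11.
log10(63/11) ≈ 0.757948.
20*log10(||x||/||e||) ≈ 20*0.757948 = 15.15896.
floor(15.15896) = 15.

15


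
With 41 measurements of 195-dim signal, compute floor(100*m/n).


100*m/n = 100*41/195 ≈ 21.0256.
floor = 21.

21


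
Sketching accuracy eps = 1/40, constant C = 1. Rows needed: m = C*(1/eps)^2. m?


1/eps = 40.
(1/eps)^2 = 1600.
m = 1*1600 = 1600.

1600


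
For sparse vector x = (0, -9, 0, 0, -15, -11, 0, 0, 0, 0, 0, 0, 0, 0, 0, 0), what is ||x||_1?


Non-zero entries: [(1, -9), (4, -15), (5, -11)]
Absolute values: [9, 15, 11]
||x||_1 = sum = 35.

35


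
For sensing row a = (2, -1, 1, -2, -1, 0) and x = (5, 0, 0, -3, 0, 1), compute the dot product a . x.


Non-zero terms: ['2*5', '-2*-3', '0*1']
Products: [10, 6, 0]
y = sum = 16.

16


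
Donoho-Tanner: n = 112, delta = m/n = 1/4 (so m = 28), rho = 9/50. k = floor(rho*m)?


m = 1/4*112 = 28.
rho = 9/50.
rho*m = 9/50*28 = 5.04.
k = floor(5.04) = 5.

5


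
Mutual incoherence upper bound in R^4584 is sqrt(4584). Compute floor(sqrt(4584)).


67^2 = 4489 <= 4584 < 4624 = 68^2, so 67 <= sqrt(4584) < 68.
floor(sqrt(4584)) = 67.

67


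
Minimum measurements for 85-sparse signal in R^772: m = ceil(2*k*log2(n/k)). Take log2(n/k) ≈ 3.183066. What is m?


log2(n/k) = log2(772/85) ≈ 3.183066.
2*k*log2(n/k) ≈ 2*85*3.183066 = 541.12122.
m = ceil(541.12122) = 542.

542


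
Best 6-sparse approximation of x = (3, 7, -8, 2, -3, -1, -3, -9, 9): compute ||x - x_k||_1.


Sorted |x_i| descending: [9, 9, 8, 7, 3, 3, 3, 2, 1]
Keep top 6: [9, 9, 8, 7, 3, 3]
Tail entries: [3, 2, 1]
L1 error = sum of tail = 6.

6


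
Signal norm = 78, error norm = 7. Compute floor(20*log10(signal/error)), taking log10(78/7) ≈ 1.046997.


||x||/||e|| = 78/7.
log10(78/7) ≈ 1.046997.
20*log10(||x||/||e||) ≈ 20*1.046997 = 20.93994.
floor(20.93994) = 20.

20


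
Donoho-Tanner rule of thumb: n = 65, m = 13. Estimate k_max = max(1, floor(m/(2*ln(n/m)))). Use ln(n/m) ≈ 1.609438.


n/m = 65/13 = 5.
ln(n/m) ≈ 1.609438.
2*ln(n/m) ≈ 3.218876.
m/(2*ln(n/m)) ≈ 13/3.218876 ≈ 4.0387.
floor = 4.
k_max = max(1, 4) = 4.

4


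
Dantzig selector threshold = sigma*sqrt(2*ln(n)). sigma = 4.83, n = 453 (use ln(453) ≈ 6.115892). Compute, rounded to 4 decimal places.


ln(453) ≈ 6.115892.
2*ln(n) ≈ 12.231784.
sqrt(2*ln(n)) ≈ sqrt(12.231784) ≈ 3.497397.
threshold ≈ 4.83*3.497397 = 16.89242751 ≈ 16.8924.

16.8924


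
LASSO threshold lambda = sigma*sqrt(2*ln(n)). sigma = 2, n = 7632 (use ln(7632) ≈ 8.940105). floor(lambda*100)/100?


ln(7632) ≈ 8.940105.
2*ln(n) ≈ 17.88021.
sqrt(2*ln(n)) ≈ sqrt(17.88021) ≈ 4.2285.
lambda ≈ 2*4.2285 = 8.457.
floor(lambda*100)/100 = 8.45.

8.45


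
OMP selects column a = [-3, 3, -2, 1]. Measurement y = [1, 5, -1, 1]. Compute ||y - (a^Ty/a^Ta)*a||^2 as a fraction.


a^T a = 23.
a^T y = 15.
coeff = 15/23 = 15/23.
||r||^2 = 419/23.

419/23


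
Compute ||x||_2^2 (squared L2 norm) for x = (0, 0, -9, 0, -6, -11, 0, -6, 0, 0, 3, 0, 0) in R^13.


Non-zero entries: [(2, -9), (4, -6), (5, -11), (7, -6), (10, 3)]
Squares: [81, 36, 121, 36, 9]
||x||_2^2 = sum = 283.

283


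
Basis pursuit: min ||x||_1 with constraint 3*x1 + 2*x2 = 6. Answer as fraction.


Axis intercepts:
  x1 = 2, x2 = 0: L1 = 2
  x1 = 0, x2 = 3: L1 = 3
x* = (2, 0)
||x*||_1 = 2.

2


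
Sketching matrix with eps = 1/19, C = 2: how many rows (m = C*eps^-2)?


1/eps = 19.
(1/eps)^2 = 361.
m = 2*361 = 722.

722


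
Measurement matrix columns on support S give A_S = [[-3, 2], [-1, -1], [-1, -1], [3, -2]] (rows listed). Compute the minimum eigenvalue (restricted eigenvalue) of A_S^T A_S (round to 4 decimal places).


A_S^T A_S = [[20, -10], [-10, 10]].
trace = 30.
det = 100.
disc = trace^2 - 4*det = 900 - 4*100 = 500.
sqrt(500) ≈ 22.360680.
lam_min = (30 - sqrt(500))/2 ≈ (30 - 22.360680)/2 = 3.81966 ≈ 3.8197.

3.8197


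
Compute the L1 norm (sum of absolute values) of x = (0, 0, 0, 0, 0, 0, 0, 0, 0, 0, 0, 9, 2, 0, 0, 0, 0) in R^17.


Non-zero entries: [(11, 9), (12, 2)]
Absolute values: [9, 2]
||x||_1 = sum = 11.

11


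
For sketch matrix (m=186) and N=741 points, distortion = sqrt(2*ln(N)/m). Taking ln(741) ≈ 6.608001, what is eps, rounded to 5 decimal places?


ln(741) ≈ 6.608001.
2*ln(N)/m ≈ 2*6.608001/186 ≈ 0.07105377.
eps = sqrt(0.07105377) ≈ 0.2665591 ≈ 0.26656.

0.26656


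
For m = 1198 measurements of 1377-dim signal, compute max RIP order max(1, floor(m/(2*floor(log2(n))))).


floor(log2(1377)) = 10.
2*10 = 20.
m/(2*floor(log2(n))) = 1198/20 ≈ 59.9.
floor = 59.
k = max(1, 59) = 59.

59


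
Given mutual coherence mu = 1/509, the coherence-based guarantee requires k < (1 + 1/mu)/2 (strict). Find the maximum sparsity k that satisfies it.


1/mu = 509.
1 + 1/mu = 510.
(1 + 1/mu)/2 = 255 is an integer and the inequality is strict, so k_max = 255 - 1 = 254.

254


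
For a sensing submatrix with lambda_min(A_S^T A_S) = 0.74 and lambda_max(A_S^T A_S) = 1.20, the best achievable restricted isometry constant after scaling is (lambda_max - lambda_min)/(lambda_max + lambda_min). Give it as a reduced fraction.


lambda_max - lambda_min = 1.20 - 0.74 = 0.46.
lambda_max + lambda_min = 1.20 + 0.74 = 1.94.
delta = 0.46/1.94 = 46/194 = 23/97.

23/97


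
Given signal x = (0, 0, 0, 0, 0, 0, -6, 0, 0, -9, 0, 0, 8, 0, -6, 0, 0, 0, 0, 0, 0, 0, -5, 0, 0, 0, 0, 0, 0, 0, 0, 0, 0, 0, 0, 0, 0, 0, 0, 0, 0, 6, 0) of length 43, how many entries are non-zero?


Non-zero positions: [6, 9, 12, 14, 22, 41].
Sparsity = 6.

6


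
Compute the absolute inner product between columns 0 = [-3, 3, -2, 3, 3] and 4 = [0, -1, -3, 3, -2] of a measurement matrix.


Inner product: -3*0 + 3*-1 + -2*-3 + 3*3 + 3*-2
Products: [0, -3, 6, 9, -6]
Sum = 6.
|dot| = 6.

6


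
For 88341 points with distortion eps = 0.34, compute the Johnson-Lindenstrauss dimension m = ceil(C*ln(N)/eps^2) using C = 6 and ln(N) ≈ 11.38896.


ln(88341) ≈ 11.38896.
eps^2 = 0.34^2 = 0.1156.
C*ln(N)/eps^2 ≈ 6*11.38896/0.1156 ≈ 591.1225.
m = ceil(591.1225) = 592.

592


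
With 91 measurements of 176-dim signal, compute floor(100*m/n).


100*m/n = 100*91/176 ≈ 51.7045.
floor = 51.

51


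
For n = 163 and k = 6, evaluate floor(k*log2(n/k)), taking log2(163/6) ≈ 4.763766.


log2(n/k) = log2(163/6) ≈ 4.763766.
k*log2(n/k) ≈ 6*4.763766 = 28.582596.
floor(28.582596) = 28.

28


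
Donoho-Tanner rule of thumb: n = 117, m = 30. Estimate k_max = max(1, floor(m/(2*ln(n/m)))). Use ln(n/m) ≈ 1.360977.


n/m = 117/30 = 39/10.
ln(n/m) ≈ 1.360977.
2*ln(n/m) ≈ 2.721954.
m/(2*ln(n/m)) ≈ 30/2.721954 ≈ 11.0215.
floor = 11.
k_max = max(1, 11) = 11.

11


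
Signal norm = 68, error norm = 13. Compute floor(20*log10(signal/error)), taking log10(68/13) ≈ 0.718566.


||x||/||e|| = 68/13.
log10(68/13) ≈ 0.718566.
20*log10(||x||/||e||) ≈ 20*0.718566 = 14.37132.
floor(14.37132) = 14.

14


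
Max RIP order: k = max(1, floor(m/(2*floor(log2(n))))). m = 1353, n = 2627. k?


floor(log2(2627)) = 11.
2*11 = 22.
m/(2*floor(log2(n))) = 1353/22 ≈ 61.5.
floor = 61.
k = max(1, 61) = 61.

61


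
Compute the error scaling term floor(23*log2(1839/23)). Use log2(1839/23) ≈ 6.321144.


log2(n/k) = log2(1839/23) ≈ 6.321144.
k*log2(n/k) ≈ 23*6.321144 = 145.386312.
floor(145.386312) = 145.

145


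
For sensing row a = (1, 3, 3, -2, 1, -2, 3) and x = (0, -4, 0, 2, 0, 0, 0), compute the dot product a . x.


Non-zero terms: ['3*-4', '-2*2']
Products: [-12, -4]
y = sum = -16.

-16


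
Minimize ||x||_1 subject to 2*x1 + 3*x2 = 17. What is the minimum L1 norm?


Axis intercepts:
  x1 = 17/2, x2 = 0: L1 = 17/2
  x1 = 0, x2 = 17/3: L1 = 17/3
x* = (0, 17/3)
||x*||_1 = 17/3.

17/3


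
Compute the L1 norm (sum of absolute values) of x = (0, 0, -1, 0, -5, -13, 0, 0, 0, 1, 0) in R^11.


Non-zero entries: [(2, -1), (4, -5), (5, -13), (9, 1)]
Absolute values: [1, 5, 13, 1]
||x||_1 = sum = 20.

20


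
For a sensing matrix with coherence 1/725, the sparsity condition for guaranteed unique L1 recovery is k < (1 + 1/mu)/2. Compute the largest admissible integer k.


1/mu = 725.
1 + 1/mu = 726.
(1 + 1/mu)/2 = 363 is an integer and the inequality is strict, so k_max = 363 - 1 = 362.

362


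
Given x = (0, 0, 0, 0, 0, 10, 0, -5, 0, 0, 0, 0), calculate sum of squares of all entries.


Non-zero entries: [(5, 10), (7, -5)]
Squares: [100, 25]
||x||_2^2 = sum = 125.

125


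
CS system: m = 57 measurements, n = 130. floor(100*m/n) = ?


100*m/n = 100*57/130 ≈ 43.8462.
floor = 43.

43


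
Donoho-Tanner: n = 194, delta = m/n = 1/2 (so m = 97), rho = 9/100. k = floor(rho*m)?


m = 1/2*194 = 97.
rho = 9/100.
rho*m = 9/100*97 = 8.73.
k = floor(8.73) = 8.

8


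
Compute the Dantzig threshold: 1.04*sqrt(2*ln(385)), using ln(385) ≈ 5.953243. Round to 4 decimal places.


ln(385) ≈ 5.953243.
2*ln(n) ≈ 11.906486.
sqrt(2*ln(n)) ≈ sqrt(11.906486) ≈ 3.450578.
threshold ≈ 1.04*3.450578 = 3.58860112 ≈ 3.5886.

3.5886


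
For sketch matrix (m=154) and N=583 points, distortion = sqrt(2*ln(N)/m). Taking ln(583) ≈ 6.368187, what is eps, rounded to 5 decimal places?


ln(583) ≈ 6.368187.
2*ln(N)/m ≈ 2*6.368187/154 ≈ 0.08270373.
eps = sqrt(0.08270373) ≈ 0.2875826 ≈ 0.28758.

0.28758


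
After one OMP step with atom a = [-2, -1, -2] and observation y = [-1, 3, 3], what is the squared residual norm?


a^T a = 9.
a^T y = -7.
coeff = -7/9 = -7/9.
||r||^2 = 122/9.

122/9


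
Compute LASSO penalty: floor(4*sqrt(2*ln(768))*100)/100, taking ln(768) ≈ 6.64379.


ln(768) ≈ 6.64379.
2*ln(n) ≈ 13.28758.
sqrt(2*ln(n)) ≈ sqrt(13.28758) ≈ 3.645213.
lambda ≈ 4*3.645213 = 14.580852.
floor(lambda*100)/100 = 14.58.

14.58


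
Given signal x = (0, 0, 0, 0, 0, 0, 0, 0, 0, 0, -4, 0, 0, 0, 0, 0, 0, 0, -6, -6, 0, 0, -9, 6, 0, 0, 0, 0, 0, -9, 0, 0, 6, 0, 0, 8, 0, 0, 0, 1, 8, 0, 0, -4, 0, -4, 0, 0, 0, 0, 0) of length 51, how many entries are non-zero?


Non-zero positions: [10, 18, 19, 22, 23, 29, 32, 35, 39, 40, 43, 45].
Sparsity = 12.

12


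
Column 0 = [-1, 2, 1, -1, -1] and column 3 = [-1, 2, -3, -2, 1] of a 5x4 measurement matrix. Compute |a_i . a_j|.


Inner product: -1*-1 + 2*2 + 1*-3 + -1*-2 + -1*1
Products: [1, 4, -3, 2, -1]
Sum = 3.
|dot| = 3.

3


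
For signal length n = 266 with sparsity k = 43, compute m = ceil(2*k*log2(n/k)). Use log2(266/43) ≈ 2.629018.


log2(n/k) = log2(266/43) ≈ 2.629018.
2*k*log2(n/k) ≈ 2*43*2.629018 = 226.095548.
m = ceil(226.095548) = 227.

227


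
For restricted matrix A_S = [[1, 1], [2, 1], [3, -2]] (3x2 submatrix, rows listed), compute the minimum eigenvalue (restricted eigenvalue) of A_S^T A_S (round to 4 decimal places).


A_S^T A_S = [[14, -3], [-3, 6]].
trace = 20.
det = 75.
disc = trace^2 - 4*det = 400 - 4*75 = 100.
sqrt(100) = 10.
lam_min = (20 - 10)/2 = 5 = 5.0000.

5.0000


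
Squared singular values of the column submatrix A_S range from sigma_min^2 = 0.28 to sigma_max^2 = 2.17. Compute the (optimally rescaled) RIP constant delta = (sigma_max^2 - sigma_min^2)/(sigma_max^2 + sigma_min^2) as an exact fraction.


lambda_max - lambda_min = 2.17 - 0.28 = 1.89.
lambda_max + lambda_min = 2.17 + 0.28 = 2.45.
delta = 1.89/2.45 = 189/245 = 27/35.

27/35


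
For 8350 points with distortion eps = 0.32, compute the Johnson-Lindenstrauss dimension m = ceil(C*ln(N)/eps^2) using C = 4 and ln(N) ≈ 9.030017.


ln(8350) ≈ 9.030017.
eps^2 = 0.32^2 = 0.1024.
C*ln(N)/eps^2 ≈ 4*9.030017/0.1024 ≈ 352.735.
m = ceil(352.735) = 353.

353


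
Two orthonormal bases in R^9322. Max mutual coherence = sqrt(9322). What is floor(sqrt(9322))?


96^2 = 9216 <= 9322 < 9409 = 97^2, so 96 <= sqrt(9322) < 97.
floor(sqrt(9322)) = 96.

96


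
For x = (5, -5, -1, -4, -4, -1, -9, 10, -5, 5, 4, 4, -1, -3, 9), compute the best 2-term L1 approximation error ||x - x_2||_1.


Sorted |x_i| descending: [10, 9, 9, 5, 5, 5, 5, 4, 4, 4, 4, 3, 1, 1, 1]
Keep top 2: [10, 9]
Tail entries: [9, 5, 5, 5, 5, 4, 4, 4, 4, 3, 1, 1, 1]
L1 error = sum of tail = 51.

51


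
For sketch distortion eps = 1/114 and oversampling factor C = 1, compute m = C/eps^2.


1/eps = 114.
(1/eps)^2 = 12996.
m = 1*12996 = 12996.

12996


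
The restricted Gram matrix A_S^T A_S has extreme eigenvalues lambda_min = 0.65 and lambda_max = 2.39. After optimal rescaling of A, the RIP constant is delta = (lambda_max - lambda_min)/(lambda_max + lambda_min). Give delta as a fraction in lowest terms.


lambda_max - lambda_min = 2.39 - 0.65 = 1.74.
lambda_max + lambda_min = 2.39 + 0.65 = 3.04.
delta = 1.74/3.04 = 174/304 = 87/152.

87/152


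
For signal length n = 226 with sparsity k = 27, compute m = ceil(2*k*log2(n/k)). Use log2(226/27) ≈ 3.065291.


log2(n/k) = log2(226/27) ≈ 3.065291.
2*k*log2(n/k) ≈ 2*27*3.065291 = 165.525714.
m = ceil(165.525714) = 166.

166


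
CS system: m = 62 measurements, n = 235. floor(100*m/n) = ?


100*m/n = 100*62/235 ≈ 26.383.
floor = 26.

26


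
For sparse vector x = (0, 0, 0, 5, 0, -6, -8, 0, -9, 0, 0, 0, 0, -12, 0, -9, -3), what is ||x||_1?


Non-zero entries: [(3, 5), (5, -6), (6, -8), (8, -9), (13, -12), (15, -9), (16, -3)]
Absolute values: [5, 6, 8, 9, 12, 9, 3]
||x||_1 = sum = 52.

52


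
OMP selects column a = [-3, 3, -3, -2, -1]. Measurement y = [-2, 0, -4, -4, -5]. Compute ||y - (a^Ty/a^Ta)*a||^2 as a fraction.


a^T a = 32.
a^T y = 31.
coeff = 31/32 = 31/32.
||r||^2 = 991/32.

991/32


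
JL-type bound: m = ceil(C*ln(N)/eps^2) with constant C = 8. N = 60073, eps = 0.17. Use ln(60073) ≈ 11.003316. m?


ln(60073) ≈ 11.003316.
eps^2 = 0.17^2 = 0.0289.
C*ln(N)/eps^2 ≈ 8*11.003316/0.0289 ≈ 3045.9006.
m = ceil(3045.9006) = 3046.

3046


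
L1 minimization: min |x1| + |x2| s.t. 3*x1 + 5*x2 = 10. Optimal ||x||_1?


Axis intercepts:
  x1 = 10/3, x2 = 0: L1 = 10/3
  x1 = 0, x2 = 2: L1 = 2
x* = (0, 2)
||x*||_1 = 2.

2


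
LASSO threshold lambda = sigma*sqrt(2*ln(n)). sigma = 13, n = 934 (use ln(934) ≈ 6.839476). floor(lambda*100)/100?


ln(934) ≈ 6.839476.
2*ln(n) ≈ 13.678952.
sqrt(2*ln(n)) ≈ sqrt(13.678952) ≈ 3.698507.
lambda ≈ 13*3.698507 = 48.080591.
floor(lambda*100)/100 = 48.08.

48.08


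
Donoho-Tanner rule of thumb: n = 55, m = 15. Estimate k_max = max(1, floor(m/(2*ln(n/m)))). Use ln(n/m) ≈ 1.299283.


n/m = 55/15 = 11/3.
ln(n/m) ≈ 1.299283.
2*ln(n/m) ≈ 2.598566.
m/(2*ln(n/m)) ≈ 15/2.598566 ≈ 5.7724.
floor = 5.
k_max = max(1, 5) = 5.

5


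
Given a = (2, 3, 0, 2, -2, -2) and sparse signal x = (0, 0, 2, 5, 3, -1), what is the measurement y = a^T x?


Non-zero terms: ['0*2', '2*5', '-2*3', '-2*-1']
Products: [0, 10, -6, 2]
y = sum = 6.

6


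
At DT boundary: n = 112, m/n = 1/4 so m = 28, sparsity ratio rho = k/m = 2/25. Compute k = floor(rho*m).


m = 1/4*112 = 28.
rho = 2/25.
rho*m = 2/25*28 = 2.24.
k = floor(2.24) = 2.

2


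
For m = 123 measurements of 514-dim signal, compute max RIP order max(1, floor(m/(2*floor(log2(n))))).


floor(log2(514)) = 9.
2*9 = 18.
m/(2*floor(log2(n))) = 123/18 ≈ 6.8333.
floor = 6.
k = max(1, 6) = 6.

6


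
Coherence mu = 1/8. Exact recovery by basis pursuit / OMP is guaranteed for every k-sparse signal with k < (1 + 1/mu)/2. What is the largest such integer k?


1/mu = 8.
1 + 1/mu = 9.
(1 + 1/mu)/2 = 4.5 is not an integer, so k_max = floor(4.5) = 4.

4


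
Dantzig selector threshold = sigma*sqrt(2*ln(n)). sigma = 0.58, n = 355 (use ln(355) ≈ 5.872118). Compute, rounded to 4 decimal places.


ln(355) ≈ 5.872118.
2*ln(n) ≈ 11.744236.
sqrt(2*ln(n)) ≈ sqrt(11.744236) ≈ 3.426986.
threshold ≈ 0.58*3.426986 = 1.98765188 ≈ 1.9877.

1.9877


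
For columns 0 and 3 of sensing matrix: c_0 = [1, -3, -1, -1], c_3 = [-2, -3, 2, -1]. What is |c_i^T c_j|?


Inner product: 1*-2 + -3*-3 + -1*2 + -1*-1
Products: [-2, 9, -2, 1]
Sum = 6.
|dot| = 6.

6


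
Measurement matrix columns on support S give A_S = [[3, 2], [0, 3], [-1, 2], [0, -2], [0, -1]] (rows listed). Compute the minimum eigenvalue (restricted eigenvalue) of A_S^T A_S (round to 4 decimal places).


A_S^T A_S = [[10, 4], [4, 22]].
trace = 32.
det = 204.
disc = trace^2 - 4*det = 1024 - 4*204 = 208.
sqrt(208) ≈ 14.422205.
lam_min = (32 - sqrt(208))/2 ≈ (32 - 14.422205)/2 = 8.7888975 ≈ 8.7889.

8.7889


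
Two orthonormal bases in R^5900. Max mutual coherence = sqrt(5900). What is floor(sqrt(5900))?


76^2 = 5776 <= 5900 < 5929 = 77^2, so 76 <= sqrt(5900) < 77.
floor(sqrt(5900)) = 76.

76


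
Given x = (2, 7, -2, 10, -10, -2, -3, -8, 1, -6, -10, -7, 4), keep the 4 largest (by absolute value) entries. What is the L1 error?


Sorted |x_i| descending: [10, 10, 10, 8, 7, 7, 6, 4, 3, 2, 2, 2, 1]
Keep top 4: [10, 10, 10, 8]
Tail entries: [7, 7, 6, 4, 3, 2, 2, 2, 1]
L1 error = sum of tail = 34.

34


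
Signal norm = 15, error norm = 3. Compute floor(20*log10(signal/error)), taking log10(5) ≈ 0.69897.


||x||/||e|| = 15/3 = 5.
log10(5) ≈ 0.69897.
20*log10(||x||/||e||) ≈ 20*0.69897 = 13.9794.
floor(13.9794) = 13.

13


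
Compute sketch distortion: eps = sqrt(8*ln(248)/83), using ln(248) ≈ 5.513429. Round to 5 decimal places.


ln(248) ≈ 5.513429.
8*ln(N)/m ≈ 8*5.513429/83 ≈ 0.53141484.
eps = sqrt(0.53141484) ≈ 0.7289821 ≈ 0.72898.

0.72898


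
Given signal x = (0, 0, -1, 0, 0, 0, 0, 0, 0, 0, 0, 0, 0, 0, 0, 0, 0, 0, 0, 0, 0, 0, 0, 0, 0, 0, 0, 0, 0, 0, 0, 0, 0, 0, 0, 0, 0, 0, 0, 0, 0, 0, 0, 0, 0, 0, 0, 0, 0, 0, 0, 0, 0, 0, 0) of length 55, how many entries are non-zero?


Non-zero positions: [2].
Sparsity = 1.

1


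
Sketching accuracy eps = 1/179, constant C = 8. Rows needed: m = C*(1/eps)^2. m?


1/eps = 179.
(1/eps)^2 = 32041.
m = 8*32041 = 256328.

256328


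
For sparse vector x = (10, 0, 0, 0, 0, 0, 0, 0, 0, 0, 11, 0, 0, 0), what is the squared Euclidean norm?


Non-zero entries: [(0, 10), (10, 11)]
Squares: [100, 121]
||x||_2^2 = sum = 221.

221


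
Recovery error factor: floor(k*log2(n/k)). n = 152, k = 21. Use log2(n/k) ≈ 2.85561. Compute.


log2(n/k) = log2(152/21) ≈ 2.85561.
k*log2(n/k) ≈ 21*2.85561 = 59.96781.
floor(59.96781) = 59.

59


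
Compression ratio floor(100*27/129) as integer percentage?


100*m/n = 100*27/129 ≈ 20.9302.
floor = 20.

20


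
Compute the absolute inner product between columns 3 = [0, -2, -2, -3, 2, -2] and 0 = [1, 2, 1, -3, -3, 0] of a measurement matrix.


Inner product: 0*1 + -2*2 + -2*1 + -3*-3 + 2*-3 + -2*0
Products: [0, -4, -2, 9, -6, 0]
Sum = -3.
|dot| = 3.

3


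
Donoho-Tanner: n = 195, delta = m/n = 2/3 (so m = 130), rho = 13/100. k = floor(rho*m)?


m = 2/3*195 = 130.
rho = 13/100.
rho*m = 13/100*130 = 16.9.
k = floor(16.9) = 16.

16


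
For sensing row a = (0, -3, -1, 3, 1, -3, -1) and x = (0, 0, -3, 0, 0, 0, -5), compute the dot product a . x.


Non-zero terms: ['-1*-3', '-1*-5']
Products: [3, 5]
y = sum = 8.

8


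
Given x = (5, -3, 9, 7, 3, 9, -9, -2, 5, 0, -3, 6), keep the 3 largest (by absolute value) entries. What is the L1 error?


Sorted |x_i| descending: [9, 9, 9, 7, 6, 5, 5, 3, 3, 3, 2, 0]
Keep top 3: [9, 9, 9]
Tail entries: [7, 6, 5, 5, 3, 3, 3, 2, 0]
L1 error = sum of tail = 34.

34


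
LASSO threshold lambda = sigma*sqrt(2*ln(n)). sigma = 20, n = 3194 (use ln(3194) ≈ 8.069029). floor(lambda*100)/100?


ln(3194) ≈ 8.069029.
2*ln(n) ≈ 16.138058.
sqrt(2*ln(n)) ≈ sqrt(16.138058) ≈ 4.01722.
lambda ≈ 20*4.01722 = 80.3444.
floor(lambda*100)/100 = 80.34.

80.34


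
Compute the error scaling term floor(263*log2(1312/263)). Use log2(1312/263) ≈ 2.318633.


log2(n/k) = log2(1312/263) ≈ 2.318633.
k*log2(n/k) ≈ 263*2.318633 = 609.800479.
floor(609.800479) = 609.

609


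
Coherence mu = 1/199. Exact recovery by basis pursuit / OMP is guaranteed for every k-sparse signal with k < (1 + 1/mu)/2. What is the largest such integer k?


1/mu = 199.
1 + 1/mu = 200.
(1 + 1/mu)/2 = 100 is an integer and the inequality is strict, so k_max = 100 - 1 = 99.

99


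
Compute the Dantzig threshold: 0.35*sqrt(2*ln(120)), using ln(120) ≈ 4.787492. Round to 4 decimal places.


ln(120) ≈ 4.787492.
2*ln(n) ≈ 9.574984.
sqrt(2*ln(n)) ≈ sqrt(9.574984) ≈ 3.094347.
threshold ≈ 0.35*3.094347 = 1.08302145 ≈ 1.0830.

1.0830


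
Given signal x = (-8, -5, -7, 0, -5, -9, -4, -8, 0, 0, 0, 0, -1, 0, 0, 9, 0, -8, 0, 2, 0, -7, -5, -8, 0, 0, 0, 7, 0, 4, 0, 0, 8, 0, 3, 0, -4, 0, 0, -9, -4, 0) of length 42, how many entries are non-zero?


Non-zero positions: [0, 1, 2, 4, 5, 6, 7, 12, 15, 17, 19, 21, 22, 23, 27, 29, 32, 34, 36, 39, 40].
Sparsity = 21.

21


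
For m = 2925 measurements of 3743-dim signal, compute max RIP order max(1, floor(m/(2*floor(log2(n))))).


floor(log2(3743)) = 11.
2*11 = 22.
m/(2*floor(log2(n))) = 2925/22 ≈ 132.9545.
floor = 132.
k = max(1, 132) = 132.

132


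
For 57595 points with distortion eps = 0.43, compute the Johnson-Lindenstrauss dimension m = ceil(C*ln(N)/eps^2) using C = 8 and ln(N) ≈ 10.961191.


ln(57595) ≈ 10.961191.
eps^2 = 0.43^2 = 0.1849.
C*ln(N)/eps^2 ≈ 8*10.961191/0.1849 ≈ 474.2538.
m = ceil(474.2538) = 475.

475


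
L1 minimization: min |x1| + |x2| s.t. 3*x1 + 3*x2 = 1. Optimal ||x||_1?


Axis intercepts:
  x1 = 1/3, x2 = 0: L1 = 1/3
  x1 = 0, x2 = 1/3: L1 = 1/3
x* = (1/3, 0)
||x*||_1 = 1/3.

1/3


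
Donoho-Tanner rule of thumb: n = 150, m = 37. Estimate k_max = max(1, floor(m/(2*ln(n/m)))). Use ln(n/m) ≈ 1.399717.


n/m = 150/37.
ln(n/m) ≈ 1.399717.
2*ln(n/m) ≈ 2.799434.
m/(2*ln(n/m)) ≈ 37/2.799434 ≈ 13.217.
floor = 13.
k_max = max(1, 13) = 13.

13


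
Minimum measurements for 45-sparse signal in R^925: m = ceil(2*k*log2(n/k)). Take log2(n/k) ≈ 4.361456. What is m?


log2(n/k) = log2(925/45) ≈ 4.361456.
2*k*log2(n/k) ≈ 2*45*4.361456 = 392.53104.
m = ceil(392.53104) = 393.

393


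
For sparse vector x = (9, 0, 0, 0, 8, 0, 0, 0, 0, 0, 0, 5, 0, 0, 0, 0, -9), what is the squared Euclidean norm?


Non-zero entries: [(0, 9), (4, 8), (11, 5), (16, -9)]
Squares: [81, 64, 25, 81]
||x||_2^2 = sum = 251.

251


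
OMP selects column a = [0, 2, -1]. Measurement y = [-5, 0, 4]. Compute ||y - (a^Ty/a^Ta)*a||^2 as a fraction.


a^T a = 5.
a^T y = -4.
coeff = -4/5 = -4/5.
||r||^2 = 189/5.

189/5


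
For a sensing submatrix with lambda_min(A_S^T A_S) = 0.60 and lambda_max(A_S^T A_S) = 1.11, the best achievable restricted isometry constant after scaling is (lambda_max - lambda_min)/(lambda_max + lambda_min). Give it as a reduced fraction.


lambda_max - lambda_min = 1.11 - 0.60 = 0.51.
lambda_max + lambda_min = 1.11 + 0.60 = 1.71.
delta = 0.51/1.71 = 51/171 = 17/57.

17/57


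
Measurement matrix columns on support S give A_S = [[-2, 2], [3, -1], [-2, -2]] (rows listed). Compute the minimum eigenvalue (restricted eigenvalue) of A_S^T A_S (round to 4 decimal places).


A_S^T A_S = [[17, -3], [-3, 9]].
trace = 26.
det = 144.
disc = trace^2 - 4*det = 676 - 4*144 = 100.
sqrt(100) = 10.
lam_min = (26 - 10)/2 = 8 = 8.0000.

8.0000


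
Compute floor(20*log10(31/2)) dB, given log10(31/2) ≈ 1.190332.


||x||/||e|| = 31/2.
log10(31/2) ≈ 1.190332.
20*log10(||x||/||e||) ≈ 20*1.190332 = 23.80664.
floor(23.80664) = 23.

23


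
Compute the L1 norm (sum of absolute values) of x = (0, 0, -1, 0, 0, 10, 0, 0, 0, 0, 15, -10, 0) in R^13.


Non-zero entries: [(2, -1), (5, 10), (10, 15), (11, -10)]
Absolute values: [1, 10, 15, 10]
||x||_1 = sum = 36.

36


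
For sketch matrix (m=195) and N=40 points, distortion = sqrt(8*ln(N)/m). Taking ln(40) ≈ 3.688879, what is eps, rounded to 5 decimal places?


ln(40) ≈ 3.688879.
8*ln(N)/m ≈ 8*3.688879/195 ≈ 0.15133863.
eps = sqrt(0.15133863) ≈ 0.3890227 ≈ 0.38902.

0.38902


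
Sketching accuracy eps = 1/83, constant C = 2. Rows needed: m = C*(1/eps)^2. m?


1/eps = 83.
(1/eps)^2 = 6889.
m = 2*6889 = 13778.

13778


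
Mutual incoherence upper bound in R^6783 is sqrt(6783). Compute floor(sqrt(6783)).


82^2 = 6724 <= 6783 < 6889 = 83^2, so 82 <= sqrt(6783) < 83.
floor(sqrt(6783)) = 82.

82


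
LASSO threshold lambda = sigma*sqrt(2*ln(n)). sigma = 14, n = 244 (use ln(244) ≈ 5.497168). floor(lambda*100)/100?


ln(244) ≈ 5.497168.
2*ln(n) ≈ 10.994336.
sqrt(2*ln(n)) ≈ sqrt(10.994336) ≈ 3.315771.
lambda ≈ 14*3.315771 = 46.420794.
floor(lambda*100)/100 = 46.42.

46.42


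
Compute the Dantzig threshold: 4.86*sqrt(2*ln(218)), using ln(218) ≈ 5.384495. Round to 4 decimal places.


ln(218) ≈ 5.384495.
2*ln(n) ≈ 10.76899.
sqrt(2*ln(n)) ≈ sqrt(10.76899) ≈ 3.281614.
threshold ≈ 4.86*3.281614 = 15.94864404 ≈ 15.9486.

15.9486


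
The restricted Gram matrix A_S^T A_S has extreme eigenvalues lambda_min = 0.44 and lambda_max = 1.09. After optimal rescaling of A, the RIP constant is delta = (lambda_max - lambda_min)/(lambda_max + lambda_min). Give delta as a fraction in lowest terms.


lambda_max - lambda_min = 1.09 - 0.44 = 0.65.
lambda_max + lambda_min = 1.09 + 0.44 = 1.53.
delta = 0.65/1.53 = 65/153.

65/153


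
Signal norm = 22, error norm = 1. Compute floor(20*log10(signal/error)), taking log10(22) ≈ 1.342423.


||x||/||e|| = 22/1 = 22.
log10(22) ≈ 1.342423.
20*log10(||x||/||e||) ≈ 20*1.342423 = 26.84846.
floor(26.84846) = 26.

26


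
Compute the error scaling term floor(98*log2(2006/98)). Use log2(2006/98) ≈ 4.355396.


log2(n/k) = log2(2006/98) ≈ 4.355396.
k*log2(n/k) ≈ 98*4.355396 = 426.828808.
floor(426.828808) = 426.

426


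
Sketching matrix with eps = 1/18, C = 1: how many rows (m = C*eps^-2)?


1/eps = 18.
(1/eps)^2 = 324.
m = 1*324 = 324.

324


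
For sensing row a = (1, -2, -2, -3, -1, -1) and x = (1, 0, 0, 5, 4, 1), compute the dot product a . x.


Non-zero terms: ['1*1', '-3*5', '-1*4', '-1*1']
Products: [1, -15, -4, -1]
y = sum = -19.

-19


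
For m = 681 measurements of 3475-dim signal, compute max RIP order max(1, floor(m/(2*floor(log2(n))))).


floor(log2(3475)) = 11.
2*11 = 22.
m/(2*floor(log2(n))) = 681/22 ≈ 30.9545.
floor = 30.
k = max(1, 30) = 30.

30


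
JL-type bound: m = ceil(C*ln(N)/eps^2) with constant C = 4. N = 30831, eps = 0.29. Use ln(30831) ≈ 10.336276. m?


ln(30831) ≈ 10.336276.
eps^2 = 0.29^2 = 0.0841.
C*ln(N)/eps^2 ≈ 4*10.336276/0.0841 ≈ 491.6184.
m = ceil(491.6184) = 492.

492


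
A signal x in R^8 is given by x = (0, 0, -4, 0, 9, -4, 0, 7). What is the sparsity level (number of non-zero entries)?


Non-zero positions: [2, 4, 5, 7].
Sparsity = 4.

4


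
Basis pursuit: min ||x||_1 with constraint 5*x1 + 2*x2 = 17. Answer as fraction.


Axis intercepts:
  x1 = 17/5, x2 = 0: L1 = 17/5
  x1 = 0, x2 = 17/2: L1 = 17/2
x* = (17/5, 0)
||x*||_1 = 17/5.

17/5


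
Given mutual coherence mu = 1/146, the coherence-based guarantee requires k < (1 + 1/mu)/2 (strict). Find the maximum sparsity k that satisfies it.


1/mu = 146.
1 + 1/mu = 147.
(1 + 1/mu)/2 = 73.5 is not an integer, so k_max = floor(73.5) = 73.

73


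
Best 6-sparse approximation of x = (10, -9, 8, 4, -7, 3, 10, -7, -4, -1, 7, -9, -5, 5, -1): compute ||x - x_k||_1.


Sorted |x_i| descending: [10, 10, 9, 9, 8, 7, 7, 7, 5, 5, 4, 4, 3, 1, 1]
Keep top 6: [10, 10, 9, 9, 8, 7]
Tail entries: [7, 7, 5, 5, 4, 4, 3, 1, 1]
L1 error = sum of tail = 37.

37


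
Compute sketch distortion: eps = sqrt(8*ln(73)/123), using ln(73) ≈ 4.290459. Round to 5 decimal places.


ln(73) ≈ 4.290459.
8*ln(N)/m ≈ 8*4.290459/123 ≈ 0.27905424.
eps = sqrt(0.27905424) ≈ 0.5282558 ≈ 0.52826.

0.52826


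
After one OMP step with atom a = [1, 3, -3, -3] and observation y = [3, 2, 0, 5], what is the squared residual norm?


a^T a = 28.
a^T y = -6.
coeff = -6/28 = -3/14.
||r||^2 = 257/7.

257/7


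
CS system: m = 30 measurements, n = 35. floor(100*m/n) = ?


100*m/n = 100*30/35 ≈ 85.7143.
floor = 85.

85


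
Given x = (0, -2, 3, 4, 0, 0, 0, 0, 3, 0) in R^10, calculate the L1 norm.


Non-zero entries: [(1, -2), (2, 3), (3, 4), (8, 3)]
Absolute values: [2, 3, 4, 3]
||x||_1 = sum = 12.

12


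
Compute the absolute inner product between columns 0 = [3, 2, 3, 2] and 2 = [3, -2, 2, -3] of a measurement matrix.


Inner product: 3*3 + 2*-2 + 3*2 + 2*-3
Products: [9, -4, 6, -6]
Sum = 5.
|dot| = 5.

5


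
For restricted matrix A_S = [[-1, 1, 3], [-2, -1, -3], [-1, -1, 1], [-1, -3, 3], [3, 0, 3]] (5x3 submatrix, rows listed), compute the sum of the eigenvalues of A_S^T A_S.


Sum of eigenvalues of A_S^T A_S = trace(A_S^T A_S) = sum of squared column norms of A_S.
A_S^T A_S diagonal: [16, 12, 37].
trace = 16 + 12 + 37 = 65.

65


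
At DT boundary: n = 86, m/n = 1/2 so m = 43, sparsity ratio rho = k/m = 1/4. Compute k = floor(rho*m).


m = 1/2*86 = 43.
rho = 1/4.
rho*m = 1/4*43 = 10.75.
k = floor(10.75) = 10.

10


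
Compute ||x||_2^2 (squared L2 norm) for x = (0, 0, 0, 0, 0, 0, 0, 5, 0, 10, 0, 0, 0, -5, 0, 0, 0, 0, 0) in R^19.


Non-zero entries: [(7, 5), (9, 10), (13, -5)]
Squares: [25, 100, 25]
||x||_2^2 = sum = 150.

150


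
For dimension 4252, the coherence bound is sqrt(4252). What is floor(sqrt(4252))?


65^2 = 4225 <= 4252 < 4356 = 66^2, so 65 <= sqrt(4252) < 66.
floor(sqrt(4252)) = 65.

65


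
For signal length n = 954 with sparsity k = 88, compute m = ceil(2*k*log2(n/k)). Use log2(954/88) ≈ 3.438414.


log2(n/k) = log2(954/88) ≈ 3.438414.
2*k*log2(n/k) ≈ 2*88*3.438414 = 605.160864.
m = ceil(605.160864) = 606.

606


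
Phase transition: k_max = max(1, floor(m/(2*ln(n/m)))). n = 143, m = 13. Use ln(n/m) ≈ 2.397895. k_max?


n/m = 143/13 = 11.
ln(n/m) ≈ 2.397895.
2*ln(n/m) ≈ 4.79579.
m/(2*ln(n/m)) ≈ 13/4.79579 ≈ 2.7107.
floor = 2.
k_max = max(1, 2) = 2.

2


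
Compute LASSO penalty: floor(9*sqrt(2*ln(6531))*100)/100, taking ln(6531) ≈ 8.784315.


ln(6531) ≈ 8.784315.
2*ln(n) ≈ 17.56863.
sqrt(2*ln(n)) ≈ sqrt(17.56863) ≈ 4.191495.
lambda ≈ 9*4.191495 = 37.723455.
floor(lambda*100)/100 = 37.72.

37.72


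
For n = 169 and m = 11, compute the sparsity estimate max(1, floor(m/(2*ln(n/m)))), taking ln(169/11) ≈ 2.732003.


n/m = 169/11.
ln(n/m) ≈ 2.732003.
2*ln(n/m) ≈ 5.464006.
m/(2*ln(n/m)) ≈ 11/5.464006 ≈ 2.0132.
floor = 2.
k_max = max(1, 2) = 2.

2


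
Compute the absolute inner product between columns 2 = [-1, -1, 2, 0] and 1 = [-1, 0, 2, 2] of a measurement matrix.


Inner product: -1*-1 + -1*0 + 2*2 + 0*2
Products: [1, 0, 4, 0]
Sum = 5.
|dot| = 5.

5


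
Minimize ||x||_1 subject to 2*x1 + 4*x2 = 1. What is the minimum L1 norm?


Axis intercepts:
  x1 = 1/2, x2 = 0: L1 = 1/2
  x1 = 0, x2 = 1/4: L1 = 1/4
x* = (0, 1/4)
||x*||_1 = 1/4.

1/4


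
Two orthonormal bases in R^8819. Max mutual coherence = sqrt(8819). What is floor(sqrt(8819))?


93^2 = 8649 <= 8819 < 8836 = 94^2, so 93 <= sqrt(8819) < 94.
floor(sqrt(8819)) = 93.

93


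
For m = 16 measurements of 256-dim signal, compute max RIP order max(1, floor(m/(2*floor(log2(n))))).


floor(log2(256)) = 8.
2*8 = 16.
m/(2*floor(log2(n))) = 16/16 ≈ 1.0.
floor = 1.
k = max(1, 1) = 1.

1


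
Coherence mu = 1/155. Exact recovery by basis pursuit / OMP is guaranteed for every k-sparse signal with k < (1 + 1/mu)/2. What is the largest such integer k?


1/mu = 155.
1 + 1/mu = 156.
(1 + 1/mu)/2 = 78 is an integer and the inequality is strict, so k_max = 78 - 1 = 77.

77


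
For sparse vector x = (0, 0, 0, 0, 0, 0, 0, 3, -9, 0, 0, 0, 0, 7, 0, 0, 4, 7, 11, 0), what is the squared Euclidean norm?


Non-zero entries: [(7, 3), (8, -9), (13, 7), (16, 4), (17, 7), (18, 11)]
Squares: [9, 81, 49, 16, 49, 121]
||x||_2^2 = sum = 325.

325


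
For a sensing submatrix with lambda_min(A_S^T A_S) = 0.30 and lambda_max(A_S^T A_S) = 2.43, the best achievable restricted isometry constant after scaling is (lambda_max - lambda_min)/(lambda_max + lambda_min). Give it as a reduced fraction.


lambda_max - lambda_min = 2.43 - 0.30 = 2.13.
lambda_max + lambda_min = 2.43 + 0.30 = 2.73.
delta = 2.13/2.73 = 213/273 = 71/91.

71/91


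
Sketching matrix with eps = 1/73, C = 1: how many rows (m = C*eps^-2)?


1/eps = 73.
(1/eps)^2 = 5329.
m = 1*5329 = 5329.

5329


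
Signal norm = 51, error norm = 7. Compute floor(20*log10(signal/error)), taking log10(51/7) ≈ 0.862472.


||x||/||e|| = 51/7.
log10(51/7) ≈ 0.862472.
20*log10(||x||/||e||) ≈ 20*0.862472 = 17.24944.
floor(17.24944) = 17.

17


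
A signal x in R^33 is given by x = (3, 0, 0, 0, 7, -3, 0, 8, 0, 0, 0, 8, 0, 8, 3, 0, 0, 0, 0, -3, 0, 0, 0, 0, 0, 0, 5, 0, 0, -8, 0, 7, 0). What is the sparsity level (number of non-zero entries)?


Non-zero positions: [0, 4, 5, 7, 11, 13, 14, 19, 26, 29, 31].
Sparsity = 11.

11


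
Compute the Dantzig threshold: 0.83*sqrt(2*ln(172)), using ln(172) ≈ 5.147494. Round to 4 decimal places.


ln(172) ≈ 5.147494.
2*ln(n) ≈ 10.294988.
sqrt(2*ln(n)) ≈ sqrt(10.294988) ≈ 3.20858.
threshold ≈ 0.83*3.20858 = 2.6631214 ≈ 2.6631.

2.6631


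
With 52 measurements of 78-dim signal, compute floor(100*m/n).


100*m/n = 100*52/78 ≈ 66.6667.
floor = 66.

66


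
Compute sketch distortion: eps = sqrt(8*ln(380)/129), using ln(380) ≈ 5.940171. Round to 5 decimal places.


ln(380) ≈ 5.940171.
8*ln(N)/m ≈ 8*5.940171/129 ≈ 0.3683827.
eps = sqrt(0.3683827) ≈ 0.6069454 ≈ 0.60695.

0.60695


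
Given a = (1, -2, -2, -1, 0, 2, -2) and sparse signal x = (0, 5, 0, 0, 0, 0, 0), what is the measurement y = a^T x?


Non-zero terms: ['-2*5']
Products: [-10]
y = sum = -10.

-10


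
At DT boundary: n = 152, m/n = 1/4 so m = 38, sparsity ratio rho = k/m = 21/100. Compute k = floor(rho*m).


m = 1/4*152 = 38.
rho = 21/100.
rho*m = 21/100*38 = 7.98.
k = floor(7.98) = 7.

7


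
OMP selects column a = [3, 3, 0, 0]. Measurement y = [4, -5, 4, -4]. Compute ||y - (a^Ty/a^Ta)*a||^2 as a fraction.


a^T a = 18.
a^T y = -3.
coeff = -3/18 = -1/6.
||r||^2 = 145/2.

145/2
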